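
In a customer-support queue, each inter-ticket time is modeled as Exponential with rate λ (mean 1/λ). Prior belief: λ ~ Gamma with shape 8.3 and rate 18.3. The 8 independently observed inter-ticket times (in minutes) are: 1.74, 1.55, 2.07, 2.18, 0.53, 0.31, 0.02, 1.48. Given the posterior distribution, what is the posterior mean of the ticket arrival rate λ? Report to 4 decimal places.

0.5784

With a Gamma(shape α, rate β) prior on the exponential rate λ, the posterior after n observations with total T = Σxᵢ is Gamma(α+n, β+T).
Sum of observations T = 9.88 minutes; n = 8.
Posterior: Gamma(8.3+8, 18.3+9.88) = Gamma(16.3, 28.18).
Posterior mean of λ = α/β = 16.3/28.18 = 0.5784.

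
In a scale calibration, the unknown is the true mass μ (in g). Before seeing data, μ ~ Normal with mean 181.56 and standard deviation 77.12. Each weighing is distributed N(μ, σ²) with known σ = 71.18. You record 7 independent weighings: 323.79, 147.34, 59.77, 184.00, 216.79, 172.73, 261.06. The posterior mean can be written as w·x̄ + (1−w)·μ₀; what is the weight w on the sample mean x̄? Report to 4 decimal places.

For Normal data with known variance σ², a Normal(μ₀, σ₀²) prior on μ is conjugate. Posterior precision = 1/σ₀² + n/σ²; posterior mean is the precision-weighted average of μ₀ and x̄.
σ₀² = 77.12² = 5947.4944, σ² = 71.18² = 5066.5924. Prior precision 1/σ₀² = 1/5947.4944; data precision n/σ² = 7/5066.5924.
w = (n/σ²)/(1/σ₀² + n/σ²) = n·σ₀²/(σ² + n·σ₀²) = 7·5947.4944/(5066.5924 + 7·5947.4944) = 41632.4608/46699.0532 = 0.8915.

0.8915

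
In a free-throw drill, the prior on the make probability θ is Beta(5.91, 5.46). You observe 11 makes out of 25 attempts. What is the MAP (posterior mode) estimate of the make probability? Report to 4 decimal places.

The Beta prior is conjugate to a Binomial/Bernoulli likelihood; the update adds successes to α and failures to β.
Posterior: Beta(α+k, β+n−k) = Beta(5.91+11, 5.46+14) = Beta(16.91, 19.46).
Mode of Beta(a,b) for a,b>1 is (a−1)/(a+b−2) = 15.91/34.37 = 0.4629.

0.4629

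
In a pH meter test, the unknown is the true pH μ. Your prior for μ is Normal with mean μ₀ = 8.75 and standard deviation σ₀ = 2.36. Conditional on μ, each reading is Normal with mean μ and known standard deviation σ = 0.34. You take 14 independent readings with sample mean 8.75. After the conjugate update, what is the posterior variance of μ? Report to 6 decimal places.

0.008245

For Normal data with known variance σ², a Normal(μ₀, σ₀²) prior on μ is conjugate. Posterior precision = 1/σ₀² + n/σ²; posterior mean is the precision-weighted average of μ₀ and x̄.
σ₀² = 2.36² = 5.5696, σ² = 0.34² = 0.1156; σ² + n·σ₀² = 0.1156 + 14·5.5696 = 78.09.
Posterior precision = 1/σ₀² + n/σ² = 1/5.5696 + 14/0.1156 = (σ² + n·σ₀²)/(σ₀²σ²) = 78.09/(5.5696·0.1156); posterior variance σₙ² = σ₀²σ²/(σ² + n·σ₀²) = 5.5696·0.1156/78.09 = 0.008245.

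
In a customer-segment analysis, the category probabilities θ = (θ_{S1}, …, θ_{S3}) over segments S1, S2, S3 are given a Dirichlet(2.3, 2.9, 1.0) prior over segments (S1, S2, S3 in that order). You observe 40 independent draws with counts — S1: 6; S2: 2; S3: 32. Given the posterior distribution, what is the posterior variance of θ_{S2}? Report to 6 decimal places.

0.002009

The Dirichlet prior is conjugate to the Multinomial likelihood: each posterior αⱼ = prior αⱼ + observed count nⱼ.
Posterior concentration: (8.3, 4.9, 33.0), total = 46.2.
Var[θ_j] = α_j(Σα−α_j)/((Σα)²(Σα+1)) = 4.9·41.3/(46.2²·47.2) = 0.002009.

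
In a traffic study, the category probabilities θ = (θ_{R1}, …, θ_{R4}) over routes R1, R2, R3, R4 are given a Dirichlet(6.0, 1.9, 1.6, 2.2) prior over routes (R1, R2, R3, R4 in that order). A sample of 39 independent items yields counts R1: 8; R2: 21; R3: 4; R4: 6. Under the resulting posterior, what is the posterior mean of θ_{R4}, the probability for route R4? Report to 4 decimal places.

The Dirichlet prior is conjugate to the Multinomial likelihood: each posterior αⱼ = prior αⱼ + observed count nⱼ.
Posterior concentration: (14.0, 22.9, 5.6, 8.2), total = 50.7.
E[θ_{R4}|data] = α_{R4}/Σα = 8.2/50.7 = 0.1617.

0.1617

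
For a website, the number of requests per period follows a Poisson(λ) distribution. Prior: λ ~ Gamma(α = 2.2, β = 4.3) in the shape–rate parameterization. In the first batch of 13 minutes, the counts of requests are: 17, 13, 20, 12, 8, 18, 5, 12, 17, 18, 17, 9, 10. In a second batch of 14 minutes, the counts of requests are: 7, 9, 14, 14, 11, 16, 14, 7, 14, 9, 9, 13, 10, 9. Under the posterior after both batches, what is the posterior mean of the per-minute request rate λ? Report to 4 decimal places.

10.6773

With a Gamma(shape α, rate β) prior, the Poisson likelihood is conjugate: the posterior is Gamma(α + ΣXᵢ, β + n).
Batch 1: sum of counts S = 176 over n = 13 minutes.
After batch 1: Gamma(α+S, β+n) = Gamma(2.2+176, 4.3+13) = Gamma(178.2, 17.3).
Batch 2: sum of counts S = 156 over n = 14 minutes.
After batch 2: Gamma(α+S, β+n) = Gamma(178.2+156, 17.3+14) = Gamma(334.2, 31.3).
Posterior mean = α/β = 334.2/31.3 = 10.6773.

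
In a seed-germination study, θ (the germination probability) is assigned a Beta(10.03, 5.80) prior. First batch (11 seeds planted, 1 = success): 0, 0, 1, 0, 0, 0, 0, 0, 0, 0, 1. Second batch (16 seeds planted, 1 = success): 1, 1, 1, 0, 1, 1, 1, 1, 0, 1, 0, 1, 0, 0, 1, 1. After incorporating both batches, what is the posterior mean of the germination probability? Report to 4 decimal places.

0.5377

The Beta prior is conjugate to a Binomial/Bernoulli likelihood; the update adds successes to α and failures to β.
After batch 1: Beta(10.03+2, 5.80+9) = Beta(12.03, 14.80).
After batch 2: Beta(12.03+11, 14.80+5) = Beta(23.03, 19.80).
Posterior mean = α/(α+β) = 23.03/42.83 = 0.5377.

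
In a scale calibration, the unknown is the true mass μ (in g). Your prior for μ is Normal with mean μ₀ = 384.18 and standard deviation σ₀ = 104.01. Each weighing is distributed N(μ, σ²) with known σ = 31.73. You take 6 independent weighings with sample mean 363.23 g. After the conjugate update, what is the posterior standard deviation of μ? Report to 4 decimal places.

For Normal data with known variance σ², a Normal(μ₀, σ₀²) prior on μ is conjugate. Posterior precision = 1/σ₀² + n/σ²; posterior mean is the precision-weighted average of μ₀ and x̄.
σ₀² = 104.01² = 10818.0801, σ² = 31.73² = 1006.7929; σ² + n·σ₀² = 1006.7929 + 6·10818.0801 = 65915.2735.
Posterior precision = 1/σ₀² + n/σ² = 1/10818.0801 + 6/1006.7929 = (σ² + n·σ₀²)/(σ₀²σ²) = 65915.2735/(10818.0801·1006.7929); posterior variance σₙ² = σ₀²σ²/(σ² + n·σ₀²) = 10818.0801·1006.7929/65915.2735 = 165.235850.
Posterior SD = √σₙ² = √(10818.0801·1006.7929/65915.2735) = 12.8544.

12.8544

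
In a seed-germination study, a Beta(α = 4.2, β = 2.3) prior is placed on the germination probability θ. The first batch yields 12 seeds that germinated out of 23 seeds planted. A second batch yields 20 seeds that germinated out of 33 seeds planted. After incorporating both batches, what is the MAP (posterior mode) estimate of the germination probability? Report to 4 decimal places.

The Beta prior is conjugate to a Binomial/Bernoulli likelihood; the update adds successes to α and failures to β.
After batch 1: Beta(4.2+12, 2.3+11) = Beta(16.2, 13.3).
After batch 2: Beta(16.2+20, 13.3+13) = Beta(36.2, 26.3).
Mode of Beta(a,b) for a,b>1 is (a−1)/(a+b−2) = 35.2/60.5 = 0.5818.

0.5818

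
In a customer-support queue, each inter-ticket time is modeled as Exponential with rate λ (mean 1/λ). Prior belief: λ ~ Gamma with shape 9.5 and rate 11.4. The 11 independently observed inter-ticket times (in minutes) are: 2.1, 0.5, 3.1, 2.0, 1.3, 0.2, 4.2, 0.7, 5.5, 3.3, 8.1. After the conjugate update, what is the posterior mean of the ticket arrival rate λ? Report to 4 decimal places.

0.4835

With a Gamma(shape α, rate β) prior on the exponential rate λ, the posterior after n observations with total T = Σxᵢ is Gamma(α+n, β+T).
Sum of observations T = 31.0 minutes; n = 11.
Posterior: Gamma(9.5+11, 11.4+31.0) = Gamma(20.5, 42.4).
Posterior mean of λ = α/β = 20.5/42.4 = 0.4835.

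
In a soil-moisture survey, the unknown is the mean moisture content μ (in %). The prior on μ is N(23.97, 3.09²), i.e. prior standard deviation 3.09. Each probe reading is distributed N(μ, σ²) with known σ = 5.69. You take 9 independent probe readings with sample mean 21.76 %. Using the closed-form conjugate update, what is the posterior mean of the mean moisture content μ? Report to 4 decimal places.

For Normal data with known variance σ², a Normal(μ₀, σ₀²) prior on μ is conjugate. Posterior precision = 1/σ₀² + n/σ²; posterior mean is the precision-weighted average of μ₀ and x̄.
n·x̄ = 9·21.76 = 195.84.
σ₀² = 3.09² = 9.5481, σ² = 5.69² = 32.3761; σ² + n·σ₀² = 32.3761 + 9·9.5481 = 118.309.
Posterior mean = (μ₀/σ₀² + n·x̄/σ²)/(1/σ₀² + n/σ²) = (σ²·μ₀ + σ₀²·n·x̄)/(σ² + n·σ₀²) = (32.3761·23.97 + 9.5481·195.84)/118.309 = 2645.955021/118.309 = 22.3648.

22.3648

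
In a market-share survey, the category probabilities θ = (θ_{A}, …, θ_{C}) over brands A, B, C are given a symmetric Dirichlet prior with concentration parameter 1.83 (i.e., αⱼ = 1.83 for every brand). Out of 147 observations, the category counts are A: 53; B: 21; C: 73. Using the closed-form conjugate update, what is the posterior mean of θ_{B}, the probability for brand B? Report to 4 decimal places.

0.1497

The Dirichlet prior is conjugate to the Multinomial likelihood: each posterior αⱼ = prior αⱼ + observed count nⱼ.
Posterior concentration: (54.83, 22.83, 74.83), total = 152.49.
E[θ_{B}|data] = α_{B}/Σα = 22.83/152.49 = 0.1497.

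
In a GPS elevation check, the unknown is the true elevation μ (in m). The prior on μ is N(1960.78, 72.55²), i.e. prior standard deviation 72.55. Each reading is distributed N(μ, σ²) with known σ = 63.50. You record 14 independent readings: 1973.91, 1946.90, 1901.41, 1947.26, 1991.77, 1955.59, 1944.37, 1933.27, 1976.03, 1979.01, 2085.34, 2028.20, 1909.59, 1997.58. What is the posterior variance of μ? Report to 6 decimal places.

273.075232

For Normal data with known variance σ², a Normal(μ₀, σ₀²) prior on μ is conjugate. Posterior precision = 1/σ₀² + n/σ²; posterior mean is the precision-weighted average of μ₀ and x̄.
σ₀² = 72.55² = 5263.5025, σ² = 63.50² = 4032.25; σ² + n·σ₀² = 4032.25 + 14·5263.5025 = 77721.285.
Posterior precision = 1/σ₀² + n/σ² = 1/5263.5025 + 14/4032.25 = (σ² + n·σ₀²)/(σ₀²σ²) = 77721.285/(5263.5025·4032.25); posterior variance σₙ² = σ₀²σ²/(σ² + n·σ₀²) = 5263.5025·4032.25/77721.285 = 273.075232.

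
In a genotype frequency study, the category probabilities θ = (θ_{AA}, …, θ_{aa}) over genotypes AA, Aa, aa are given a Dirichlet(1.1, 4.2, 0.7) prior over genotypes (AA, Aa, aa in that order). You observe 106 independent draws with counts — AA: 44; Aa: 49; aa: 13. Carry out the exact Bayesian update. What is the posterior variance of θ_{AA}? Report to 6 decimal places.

The Dirichlet prior is conjugate to the Multinomial likelihood: each posterior αⱼ = prior αⱼ + observed count nⱼ.
Posterior concentration: (45.1, 53.2, 13.7), total = 112.0.
Var[θ_j] = α_j(Σα−α_j)/((Σα)²(Σα+1)) = 45.1·66.9/(112.0²·113.0) = 0.002129.

0.002129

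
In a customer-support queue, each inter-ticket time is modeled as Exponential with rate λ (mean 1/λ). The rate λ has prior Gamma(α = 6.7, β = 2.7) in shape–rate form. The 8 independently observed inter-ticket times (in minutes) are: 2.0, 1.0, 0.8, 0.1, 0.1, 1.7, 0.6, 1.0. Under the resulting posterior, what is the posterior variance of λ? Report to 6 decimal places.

With a Gamma(shape α, rate β) prior on the exponential rate λ, the posterior after n observations with total T = Σxᵢ is Gamma(α+n, β+T).
Sum of observations T = 7.3 minutes; n = 8.
Posterior: Gamma(6.7+8, 2.7+7.3) = Gamma(14.7, 10.0).
Var = α/β² = 0.147000.

0.147000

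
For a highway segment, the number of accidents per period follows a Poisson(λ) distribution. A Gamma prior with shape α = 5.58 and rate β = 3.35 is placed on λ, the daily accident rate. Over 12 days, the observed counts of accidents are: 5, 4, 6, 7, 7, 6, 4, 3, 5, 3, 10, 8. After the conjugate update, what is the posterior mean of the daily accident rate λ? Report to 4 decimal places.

With a Gamma(shape α, rate β) prior, the Poisson likelihood is conjugate: the posterior is Gamma(α + ΣXᵢ, β + n).
Sum of counts S = 68 over n = 12 days.
Posterior: Gamma(α+S, β+n) = Gamma(5.58+68, 3.35+12) = Gamma(73.58, 15.35).
Posterior mean = α/β = 73.58/15.35 = 4.7935.

4.7935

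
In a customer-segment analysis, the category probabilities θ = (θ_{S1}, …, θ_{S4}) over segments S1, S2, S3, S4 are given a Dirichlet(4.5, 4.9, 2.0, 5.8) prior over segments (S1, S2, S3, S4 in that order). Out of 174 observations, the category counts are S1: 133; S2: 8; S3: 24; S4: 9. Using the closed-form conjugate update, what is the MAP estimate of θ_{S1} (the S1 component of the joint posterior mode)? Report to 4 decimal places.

The Dirichlet prior is conjugate to the Multinomial likelihood: each posterior αⱼ = prior αⱼ + observed count nⱼ.
Posterior concentration: (137.5, 12.9, 26.0, 14.8), total = 191.2.
Joint mode component: (α_{S1}−1)/(Σα−K) = 136.5/187.2 = 0.7292.

0.7292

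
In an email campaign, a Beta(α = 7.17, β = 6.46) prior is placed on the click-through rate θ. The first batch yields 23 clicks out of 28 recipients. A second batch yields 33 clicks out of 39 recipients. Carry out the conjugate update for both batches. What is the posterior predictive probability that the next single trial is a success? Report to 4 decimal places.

The Beta prior is conjugate to a Binomial/Bernoulli likelihood; the update adds successes to α and failures to β.
After batch 1: Beta(7.17+23, 6.46+5) = Beta(30.17, 11.46).
After batch 2: Beta(30.17+33, 11.46+6) = Beta(63.17, 17.46).
For a single future Bernoulli trial, P(success | data) = α/(α+β) = 0.7835.

0.7835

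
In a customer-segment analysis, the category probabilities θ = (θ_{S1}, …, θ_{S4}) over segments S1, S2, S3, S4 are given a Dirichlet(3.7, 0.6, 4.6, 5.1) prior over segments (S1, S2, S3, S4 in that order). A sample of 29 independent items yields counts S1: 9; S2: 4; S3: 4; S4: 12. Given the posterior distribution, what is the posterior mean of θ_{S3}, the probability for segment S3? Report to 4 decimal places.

The Dirichlet prior is conjugate to the Multinomial likelihood: each posterior αⱼ = prior αⱼ + observed count nⱼ.
Posterior concentration: (12.7, 4.6, 8.6, 17.1), total = 43.0.
E[θ_{S3}|data] = α_{S3}/Σα = 8.6/43.0 = 0.2000.

0.2000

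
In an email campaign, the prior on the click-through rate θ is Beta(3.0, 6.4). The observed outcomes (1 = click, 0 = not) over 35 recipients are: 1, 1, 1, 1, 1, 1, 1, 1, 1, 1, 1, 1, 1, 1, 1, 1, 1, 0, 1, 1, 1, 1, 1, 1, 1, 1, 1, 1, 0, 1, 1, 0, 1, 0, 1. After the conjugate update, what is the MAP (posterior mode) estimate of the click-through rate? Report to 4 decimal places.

The Beta prior is conjugate to a Binomial/Bernoulli likelihood; the update adds successes to α and failures to β.
Posterior: Beta(α+k, β+n−k) = Beta(3.0+31, 6.4+4) = Beta(34.0, 10.4).
Mode of Beta(a,b) for a,b>1 is (a−1)/(a+b−2) = 33.0/42.4 = 0.7783.

0.7783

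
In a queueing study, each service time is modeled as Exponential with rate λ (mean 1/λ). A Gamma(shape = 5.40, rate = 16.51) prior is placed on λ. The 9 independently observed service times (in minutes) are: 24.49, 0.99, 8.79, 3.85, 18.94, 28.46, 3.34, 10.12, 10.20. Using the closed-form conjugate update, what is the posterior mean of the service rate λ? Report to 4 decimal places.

0.1146

With a Gamma(shape α, rate β) prior on the exponential rate λ, the posterior after n observations with total T = Σxᵢ is Gamma(α+n, β+T).
Sum of observations T = 109.18 minutes; n = 9.
Posterior: Gamma(5.40+9, 16.51+109.18) = Gamma(14.40, 125.69).
Posterior mean of λ = α/β = 14.40/125.69 = 0.1146.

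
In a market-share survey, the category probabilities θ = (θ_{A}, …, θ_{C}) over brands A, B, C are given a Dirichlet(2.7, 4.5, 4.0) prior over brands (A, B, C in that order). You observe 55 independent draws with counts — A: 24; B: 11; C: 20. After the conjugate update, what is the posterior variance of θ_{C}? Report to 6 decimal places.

The Dirichlet prior is conjugate to the Multinomial likelihood: each posterior αⱼ = prior αⱼ + observed count nⱼ.
Posterior concentration: (26.7, 15.5, 24.0), total = 66.2.
Var[θ_j] = α_j(Σα−α_j)/((Σα)²(Σα+1)) = 24.0·42.2/(66.2²·67.2) = 0.003439.

0.003439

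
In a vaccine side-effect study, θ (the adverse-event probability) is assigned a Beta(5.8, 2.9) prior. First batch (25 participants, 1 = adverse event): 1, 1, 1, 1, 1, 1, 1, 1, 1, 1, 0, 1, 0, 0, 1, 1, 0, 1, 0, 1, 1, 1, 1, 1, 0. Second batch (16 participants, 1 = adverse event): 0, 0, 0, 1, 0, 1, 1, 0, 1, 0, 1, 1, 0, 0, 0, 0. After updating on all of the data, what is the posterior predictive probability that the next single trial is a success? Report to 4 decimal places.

0.6197

The Beta prior is conjugate to a Binomial/Bernoulli likelihood; the update adds successes to α and failures to β.
After batch 1: Beta(5.8+19, 2.9+6) = Beta(24.8, 8.9).
After batch 2: Beta(24.8+6, 8.9+10) = Beta(30.8, 18.9).
For a single future Bernoulli trial, P(success | data) = α/(α+β) = 0.6197.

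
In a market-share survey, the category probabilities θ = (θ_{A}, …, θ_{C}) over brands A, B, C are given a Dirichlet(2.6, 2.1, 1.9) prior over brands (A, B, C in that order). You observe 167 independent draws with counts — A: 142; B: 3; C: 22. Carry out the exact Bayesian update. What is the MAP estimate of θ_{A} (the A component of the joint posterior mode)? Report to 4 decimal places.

0.8417

The Dirichlet prior is conjugate to the Multinomial likelihood: each posterior αⱼ = prior αⱼ + observed count nⱼ.
Posterior concentration: (144.6, 5.1, 23.9), total = 173.6.
Joint mode component: (α_{A}−1)/(Σα−K) = 143.6/170.6 = 0.8417.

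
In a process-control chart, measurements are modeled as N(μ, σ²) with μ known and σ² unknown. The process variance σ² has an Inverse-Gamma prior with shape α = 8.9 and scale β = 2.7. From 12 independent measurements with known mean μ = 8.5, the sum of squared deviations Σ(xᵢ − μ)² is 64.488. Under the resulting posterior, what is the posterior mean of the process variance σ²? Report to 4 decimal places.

2.5140

With known mean μ and an Inverse-Gamma(α, β) prior on σ², the Normal likelihood is conjugate: posterior is Inv-Gamma(α + n/2, β + Σ(xᵢ−μ)²/2).
Posterior: Inv-Gamma(8.9 + 12/2, 2.7 + 64.488/2) = Inv-Gamma(14.90, 34.9440).
E[σ²|data] = β/(α−1) = 34.9440/13.90 = 2.5140.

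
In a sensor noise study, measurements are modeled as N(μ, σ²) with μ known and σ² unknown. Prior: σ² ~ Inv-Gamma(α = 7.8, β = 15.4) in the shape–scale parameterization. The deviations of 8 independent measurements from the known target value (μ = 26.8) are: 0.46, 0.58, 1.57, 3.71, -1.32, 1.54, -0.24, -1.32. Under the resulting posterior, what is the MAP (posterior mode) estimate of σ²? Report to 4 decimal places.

With known mean μ and an Inverse-Gamma(α, β) prior on σ², the Normal likelihood is conjugate: posterior is Inv-Gamma(α + n/2, β + Σ(xᵢ−μ)²/2).
Σ(xᵢ−μ)² = (0.46)² + (0.58)² + (1.57)² + (3.71)² + (-1.32)² + (1.54)² + (-0.24)² + (-1.32)² = 22.6910.
Posterior: Inv-Gamma(7.8 + 8/2, 15.4 + 22.6910/2) = Inv-Gamma(11.80, 26.74550).
Mode = β/(α+1) = 26.74550/12.80 = 2.0895.

2.0895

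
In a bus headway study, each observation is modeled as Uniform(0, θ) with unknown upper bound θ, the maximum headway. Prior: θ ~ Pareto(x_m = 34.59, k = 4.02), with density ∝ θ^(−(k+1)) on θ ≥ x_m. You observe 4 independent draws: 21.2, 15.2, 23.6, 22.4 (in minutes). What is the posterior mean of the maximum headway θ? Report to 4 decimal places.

39.5174

A Pareto(scale x_m, shape k) prior on the upper bound θ of Uniform(0, θ) is conjugate: posterior is Pareto(max(x_m, max xᵢ), k + n).
Sample maximum = 23.6; prior scale x_m = 34.59 → posterior scale = max = 34.59.
Posterior shape = 4.02 + 4 = 8.02.
E[θ|data] = k·x_m/(k−1) = 8.02·34.59/7.02 = 39.5174.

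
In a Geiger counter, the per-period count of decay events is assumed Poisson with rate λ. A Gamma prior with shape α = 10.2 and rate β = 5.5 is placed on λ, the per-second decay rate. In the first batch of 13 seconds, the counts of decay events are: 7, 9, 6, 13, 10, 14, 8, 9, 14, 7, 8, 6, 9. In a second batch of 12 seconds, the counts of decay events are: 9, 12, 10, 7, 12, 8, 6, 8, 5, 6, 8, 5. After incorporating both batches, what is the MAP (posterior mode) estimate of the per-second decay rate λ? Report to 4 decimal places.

With a Gamma(shape α, rate β) prior, the Poisson likelihood is conjugate: the posterior is Gamma(α + ΣXᵢ, β + n).
Batch 1: sum of counts S = 120 over n = 13 seconds.
After batch 1: Gamma(α+S, β+n) = Gamma(10.2+120, 5.5+13) = Gamma(130.2, 18.5).
Batch 2: sum of counts S = 96 over n = 12 seconds.
After batch 2: Gamma(α+S, β+n) = Gamma(130.2+96, 18.5+12) = Gamma(226.2, 30.5).
Mode of Gamma(α,β) for α≥1 is (α−1)/β = 225.2/30.5 = 7.3836.

7.3836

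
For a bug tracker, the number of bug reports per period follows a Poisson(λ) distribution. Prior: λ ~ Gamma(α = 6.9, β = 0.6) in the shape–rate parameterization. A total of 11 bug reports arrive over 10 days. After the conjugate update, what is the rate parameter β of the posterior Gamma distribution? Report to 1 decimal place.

10.6

With a Gamma(shape α, rate β) prior, the Poisson likelihood is conjugate: the posterior is Gamma(α + ΣXᵢ, β + n).
Posterior: Gamma(α+S, β+n) = Gamma(6.9+11, 0.6+10) = Gamma(17.9, 10.6).
Posterior β = 10.6.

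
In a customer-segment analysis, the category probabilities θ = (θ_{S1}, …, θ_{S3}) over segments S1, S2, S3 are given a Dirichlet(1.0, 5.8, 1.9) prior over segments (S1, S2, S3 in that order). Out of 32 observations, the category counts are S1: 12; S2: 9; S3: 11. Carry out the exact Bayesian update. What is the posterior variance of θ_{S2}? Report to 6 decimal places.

The Dirichlet prior is conjugate to the Multinomial likelihood: each posterior αⱼ = prior αⱼ + observed count nⱼ.
Posterior concentration: (13.0, 14.8, 12.9), total = 40.7.
Var[θ_j] = α_j(Σα−α_j)/((Σα)²(Σα+1)) = 14.8·25.9/(40.7²·41.7) = 0.005549.

0.005549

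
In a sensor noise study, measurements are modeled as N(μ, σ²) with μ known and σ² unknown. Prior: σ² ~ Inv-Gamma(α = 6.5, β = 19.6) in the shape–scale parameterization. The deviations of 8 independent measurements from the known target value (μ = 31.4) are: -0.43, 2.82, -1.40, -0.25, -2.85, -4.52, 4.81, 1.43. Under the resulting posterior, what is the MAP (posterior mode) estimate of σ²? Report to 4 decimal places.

4.4823

With known mean μ and an Inverse-Gamma(α, β) prior on σ², the Normal likelihood is conjugate: posterior is Inv-Gamma(α + n/2, β + Σ(xᵢ−μ)²/2).
Σ(xᵢ−μ)² = (-0.43)² + (2.82)² + (-1.40)² + (-0.25)² + (-2.85)² + (-4.52)² + (4.81)² + (1.43)² = 63.8937.
Posterior: Inv-Gamma(6.5 + 8/2, 19.6 + 63.8937/2) = Inv-Gamma(10.50, 51.54685).
Mode = β/(α+1) = 51.54685/11.50 = 4.4823.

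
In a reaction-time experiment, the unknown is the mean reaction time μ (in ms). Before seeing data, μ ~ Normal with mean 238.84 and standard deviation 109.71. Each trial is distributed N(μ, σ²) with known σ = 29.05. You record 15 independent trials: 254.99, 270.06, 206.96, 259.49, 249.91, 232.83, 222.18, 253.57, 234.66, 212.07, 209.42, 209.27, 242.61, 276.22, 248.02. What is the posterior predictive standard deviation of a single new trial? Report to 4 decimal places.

29.9983

For Normal data with known variance σ², a Normal(μ₀, σ₀²) prior on μ is conjugate. Posterior precision = 1/σ₀² + n/σ²; posterior mean is the precision-weighted average of μ₀ and x̄.
σ₀² = 109.71² = 12036.2841, σ² = 29.05² = 843.9025; σ² + n·σ₀² = 843.9025 + 15·12036.2841 = 181388.164.
Posterior precision = 1/σ₀² + n/σ² = 1/12036.2841 + 15/843.9025 = (σ² + n·σ₀²)/(σ₀²σ²) = 181388.164/(12036.2841·843.9025); posterior variance σₙ² = σ₀²σ²/(σ² + n·σ₀²) = 12036.2841·843.9025/181388.164 = 55.998418.
Predictive variance for one new observation = σₙ² + σ² = 12036.2841·843.9025/181388.164 + 843.9025 = σ²·(σ₀² + 181388.164)/181388.164 = 843.9025·193424.4481/181388.164 = 899.900918; SD = √(843.9025·193424.4481/181388.164) = 29.9983.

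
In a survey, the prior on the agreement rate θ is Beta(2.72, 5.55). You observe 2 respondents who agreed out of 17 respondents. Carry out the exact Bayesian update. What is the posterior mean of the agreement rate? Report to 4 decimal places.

0.1868

The Beta prior is conjugate to a Binomial/Bernoulli likelihood; the update adds successes to α and failures to β.
Posterior: Beta(α+k, β+n−k) = Beta(2.72+2, 5.55+15) = Beta(4.72, 20.55).
Posterior mean = α/(α+β) = 4.72/25.27 = 0.1868.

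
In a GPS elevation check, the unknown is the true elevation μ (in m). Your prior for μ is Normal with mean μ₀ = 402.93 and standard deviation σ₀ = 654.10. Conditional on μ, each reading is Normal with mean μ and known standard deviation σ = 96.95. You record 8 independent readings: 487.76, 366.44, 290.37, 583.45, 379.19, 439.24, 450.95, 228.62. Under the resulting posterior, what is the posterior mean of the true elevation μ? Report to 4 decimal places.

403.2516

For Normal data with known variance σ², a Normal(μ₀, σ₀²) prior on μ is conjugate. Posterior precision = 1/σ₀² + n/σ²; posterior mean is the precision-weighted average of μ₀ and x̄.
Σxᵢ = 487.76 + 366.44 + 290.37 + 583.45 + 379.19 + 439.24 + 450.95 + 228.62 = 3226.02, so n·x̄ = 3226.02.
σ₀² = 654.10² = 427846.81, σ² = 96.95² = 9399.3025; σ² + n·σ₀² = 9399.3025 + 8·427846.81 = 3432173.7825.
Posterior mean = (μ₀/σ₀² + n·x̄/σ²)/(1/σ₀² + n/σ²) = (σ²·μ₀ + σ₀²·n·x̄)/(σ² + n·σ₀²) = (9399.3025·402.93 + 427846.81·3226.02)/3432173.7825 = 1384029626.952525/3432173.7825 = 403.2516.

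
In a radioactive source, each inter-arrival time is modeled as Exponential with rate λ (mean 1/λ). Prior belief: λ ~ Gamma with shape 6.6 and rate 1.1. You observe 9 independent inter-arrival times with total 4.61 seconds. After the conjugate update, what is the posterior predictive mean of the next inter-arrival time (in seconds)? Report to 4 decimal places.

With a Gamma(shape α, rate β) prior on the exponential rate λ, the posterior after n observations with total T = Σxᵢ is Gamma(α+n, β+T).
Posterior: Gamma(6.6+9, 1.1+4.61) = Gamma(15.6, 5.71).
The predictive distribution for the next observation is Lomax; its mean is β/(α−1) = 5.71/14.6 = 0.3911.

0.3911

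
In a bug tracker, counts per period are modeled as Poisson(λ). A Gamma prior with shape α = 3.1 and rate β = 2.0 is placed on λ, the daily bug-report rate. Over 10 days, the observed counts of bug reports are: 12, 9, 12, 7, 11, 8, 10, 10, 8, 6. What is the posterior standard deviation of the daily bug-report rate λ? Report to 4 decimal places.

With a Gamma(shape α, rate β) prior, the Poisson likelihood is conjugate: the posterior is Gamma(α + ΣXᵢ, β + n).
Sum of counts S = 93 over n = 10 days.
Posterior: Gamma(α+S, β+n) = Gamma(3.1+93, 2.0+10) = Gamma(96.1, 12.0).
SD = √α/β = √96.1/12.0 = 0.8169.

0.8169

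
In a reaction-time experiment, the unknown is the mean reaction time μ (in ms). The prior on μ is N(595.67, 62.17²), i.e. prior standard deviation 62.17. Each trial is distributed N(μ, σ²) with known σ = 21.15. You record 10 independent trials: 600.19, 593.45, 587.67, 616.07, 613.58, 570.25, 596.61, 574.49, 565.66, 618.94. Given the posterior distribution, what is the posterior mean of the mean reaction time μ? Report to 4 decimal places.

593.7136

For Normal data with known variance σ², a Normal(μ₀, σ₀²) prior on μ is conjugate. Posterior precision = 1/σ₀² + n/σ²; posterior mean is the precision-weighted average of μ₀ and x̄.
Σxᵢ = 600.19 + 593.45 + 587.67 + 616.07 + 613.58 + 570.25 + 596.61 + 574.49 + 565.66 + 618.94 = 5936.91, so n·x̄ = 5936.91.
σ₀² = 62.17² = 3865.1089, σ² = 21.15² = 447.3225; σ² + n·σ₀² = 447.3225 + 10·3865.1089 = 39098.4115.
Posterior mean = (μ₀/σ₀² + n·x̄/σ²)/(1/σ₀² + n/σ²) = (σ²·μ₀ + σ₀²·n·x̄)/(σ² + n·σ₀²) = (447.3225·595.67 + 3865.1089·5936.91)/39098.4115 = 23213260.273074/39098.4115 = 593.7136.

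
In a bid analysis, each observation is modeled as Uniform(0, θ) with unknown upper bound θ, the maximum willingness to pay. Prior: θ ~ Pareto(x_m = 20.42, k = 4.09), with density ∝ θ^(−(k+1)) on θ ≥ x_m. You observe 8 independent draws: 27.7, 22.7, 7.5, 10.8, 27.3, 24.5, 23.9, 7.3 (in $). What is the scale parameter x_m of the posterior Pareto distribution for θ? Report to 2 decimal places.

A Pareto(scale x_m, shape k) prior on the upper bound θ of Uniform(0, θ) is conjugate: posterior is Pareto(max(x_m, max xᵢ), k + n).
Sample maximum = 27.7; prior scale x_m = 20.42 → posterior scale = max = 27.70.
Posterior shape = 4.09 + 8 = 12.09.
Posterior scale x_m = 27.70.

27.70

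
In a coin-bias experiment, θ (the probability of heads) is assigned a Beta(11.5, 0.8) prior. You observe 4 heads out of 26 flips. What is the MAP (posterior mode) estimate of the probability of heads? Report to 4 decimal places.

0.3994

The Beta prior is conjugate to a Binomial/Bernoulli likelihood; the update adds successes to α and failures to β.
Posterior: Beta(α+k, β+n−k) = Beta(11.5+4, 0.8+22) = Beta(15.5, 22.8).
Mode of Beta(a,b) for a,b>1 is (a−1)/(a+b−2) = 14.5/36.3 = 0.3994.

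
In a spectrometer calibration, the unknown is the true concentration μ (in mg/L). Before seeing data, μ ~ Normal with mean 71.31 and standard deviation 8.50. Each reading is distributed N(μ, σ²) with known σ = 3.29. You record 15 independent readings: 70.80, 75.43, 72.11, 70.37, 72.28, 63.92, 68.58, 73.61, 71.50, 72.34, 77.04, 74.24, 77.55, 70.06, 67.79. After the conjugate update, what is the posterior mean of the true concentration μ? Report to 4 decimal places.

For Normal data with known variance σ², a Normal(μ₀, σ₀²) prior on μ is conjugate. Posterior precision = 1/σ₀² + n/σ²; posterior mean is the precision-weighted average of μ₀ and x̄.
Σxᵢ = 70.80 + 75.43 + 72.11 + 70.37 + 72.28 + 63.92 + 68.58 + 73.61 + 71.50 + 72.34 + 77.04 + 74.24 + 77.55 + 70.06 + 67.79 = 1077.62, so n·x̄ = 1077.62.
σ₀² = 8.50² = 72.25, σ² = 3.29² = 10.8241; σ² + n·σ₀² = 10.8241 + 15·72.25 = 1094.5741.
Posterior mean = (μ₀/σ₀² + n·x̄/σ²)/(1/σ₀² + n/σ²) = (σ²·μ₀ + σ₀²·n·x̄)/(σ² + n·σ₀²) = (10.8241·71.31 + 72.25·1077.62)/1094.5741 = 78629.911571/1094.5741 = 71.8361.

71.8361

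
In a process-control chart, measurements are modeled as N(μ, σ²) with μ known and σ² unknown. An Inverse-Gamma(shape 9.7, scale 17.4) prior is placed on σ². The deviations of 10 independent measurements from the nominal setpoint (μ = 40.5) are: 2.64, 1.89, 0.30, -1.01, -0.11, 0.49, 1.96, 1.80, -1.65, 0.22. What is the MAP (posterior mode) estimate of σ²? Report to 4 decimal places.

With known mean μ and an Inverse-Gamma(α, β) prior on σ², the Normal likelihood is conjugate: posterior is Inv-Gamma(α + n/2, β + Σ(xᵢ−μ)²/2).
Σ(xᵢ−μ)² = (2.64)² + (1.89)² + (0.30)² + (-1.01)² + (-0.11)² + (0.49)² + (1.96)² + (1.80)² + (-1.65)² + (0.22)² = 21.7565.
Posterior: Inv-Gamma(9.7 + 10/2, 17.4 + 21.7565/2) = Inv-Gamma(14.70, 28.27825).
Mode = β/(α+1) = 28.27825/15.70 = 1.8012.

1.8012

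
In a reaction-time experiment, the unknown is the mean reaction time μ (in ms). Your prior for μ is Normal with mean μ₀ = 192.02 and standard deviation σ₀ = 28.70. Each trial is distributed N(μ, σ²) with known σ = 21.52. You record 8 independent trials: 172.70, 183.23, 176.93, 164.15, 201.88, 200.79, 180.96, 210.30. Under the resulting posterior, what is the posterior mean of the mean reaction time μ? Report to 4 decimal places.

For Normal data with known variance σ², a Normal(μ₀, σ₀²) prior on μ is conjugate. Posterior precision = 1/σ₀² + n/σ²; posterior mean is the precision-weighted average of μ₀ and x̄.
Σxᵢ = 172.70 + 183.23 + 176.93 + 164.15 + 201.88 + 200.79 + 180.96 + 210.30 = 1490.94, so n·x̄ = 1490.94.
σ₀² = 28.70² = 823.69, σ² = 21.52² = 463.1104; σ² + n·σ₀² = 463.1104 + 8·823.69 = 7052.6304.
Posterior mean = (μ₀/σ₀² + n·x̄/σ²)/(1/σ₀² + n/σ²) = (σ²·μ₀ + σ₀²·n·x̄)/(σ² + n·σ₀²) = (463.1104·192.02 + 823.69·1490.94)/7052.6304 = 1316998.827608/7052.6304 = 186.7387.

186.7387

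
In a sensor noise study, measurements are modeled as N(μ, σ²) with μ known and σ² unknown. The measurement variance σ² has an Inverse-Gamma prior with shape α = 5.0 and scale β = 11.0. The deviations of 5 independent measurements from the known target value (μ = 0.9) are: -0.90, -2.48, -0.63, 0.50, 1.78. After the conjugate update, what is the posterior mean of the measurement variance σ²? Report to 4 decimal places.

With known mean μ and an Inverse-Gamma(α, β) prior on σ², the Normal likelihood is conjugate: posterior is Inv-Gamma(α + n/2, β + Σ(xᵢ−μ)²/2).
Σ(xᵢ−μ)² = (-0.90)² + (-2.48)² + (-0.63)² + (0.50)² + (1.78)² = 10.7757.
Posterior: Inv-Gamma(5.0 + 5/2, 11.0 + 10.7757/2) = Inv-Gamma(7.50, 16.38785).
E[σ²|data] = β/(α−1) = 16.38785/6.50 = 2.5212.

2.5212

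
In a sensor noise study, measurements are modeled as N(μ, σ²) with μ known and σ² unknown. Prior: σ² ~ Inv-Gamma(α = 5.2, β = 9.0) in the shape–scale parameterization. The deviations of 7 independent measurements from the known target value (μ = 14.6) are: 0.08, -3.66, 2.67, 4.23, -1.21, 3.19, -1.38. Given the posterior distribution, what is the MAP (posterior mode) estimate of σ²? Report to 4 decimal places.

3.6066

With known mean μ and an Inverse-Gamma(α, β) prior on σ², the Normal likelihood is conjugate: posterior is Inv-Gamma(α + n/2, β + Σ(xᵢ−μ)²/2).
Σ(xᵢ−μ)² = (0.08)² + (-3.66)² + (2.67)² + (4.23)² + (-1.21)² + (3.19)² + (-1.38)² = 51.9684.
Posterior: Inv-Gamma(5.2 + 7/2, 9.0 + 51.9684/2) = Inv-Gamma(8.70, 34.98420).
Mode = β/(α+1) = 34.98420/9.70 = 3.6066.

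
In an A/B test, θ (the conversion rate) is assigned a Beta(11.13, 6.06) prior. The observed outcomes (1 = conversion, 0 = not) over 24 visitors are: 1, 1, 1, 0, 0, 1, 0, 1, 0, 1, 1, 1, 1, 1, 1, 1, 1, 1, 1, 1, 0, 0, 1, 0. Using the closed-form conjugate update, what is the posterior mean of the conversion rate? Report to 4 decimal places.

0.6829

The Beta prior is conjugate to a Binomial/Bernoulli likelihood; the update adds successes to α and failures to β.
Posterior: Beta(α+k, β+n−k) = Beta(11.13+17, 6.06+7) = Beta(28.13, 13.06).
Posterior mean = α/(α+β) = 28.13/41.19 = 0.6829.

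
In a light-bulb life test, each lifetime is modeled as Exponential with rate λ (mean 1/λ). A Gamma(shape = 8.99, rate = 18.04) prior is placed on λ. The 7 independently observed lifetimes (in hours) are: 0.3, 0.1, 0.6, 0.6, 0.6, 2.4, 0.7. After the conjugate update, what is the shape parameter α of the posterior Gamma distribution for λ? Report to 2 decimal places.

With a Gamma(shape α, rate β) prior on the exponential rate λ, the posterior after n observations with total T = Σxᵢ is Gamma(α+n, β+T).
Sum of observations T = 5.3 hours; n = 7.
Posterior: Gamma(8.99+7, 18.04+5.3) = Gamma(15.99, 23.34).
Posterior α = 15.99.

15.99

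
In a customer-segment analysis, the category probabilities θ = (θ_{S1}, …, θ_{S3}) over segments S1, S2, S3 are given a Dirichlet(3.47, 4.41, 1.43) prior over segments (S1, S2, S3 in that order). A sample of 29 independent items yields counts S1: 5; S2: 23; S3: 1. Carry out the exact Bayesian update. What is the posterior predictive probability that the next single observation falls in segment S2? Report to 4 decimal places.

The Dirichlet prior is conjugate to the Multinomial likelihood: each posterior αⱼ = prior αⱼ + observed count nⱼ.
Posterior concentration: (8.47, 27.41, 2.43), total = 38.31.
P(next = S2 | data) = α_{S2}/Σα = 0.7155.

0.7155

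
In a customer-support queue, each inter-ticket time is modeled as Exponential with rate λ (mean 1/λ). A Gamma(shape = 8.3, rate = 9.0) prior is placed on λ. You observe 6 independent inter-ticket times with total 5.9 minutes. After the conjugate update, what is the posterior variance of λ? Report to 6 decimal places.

With a Gamma(shape α, rate β) prior on the exponential rate λ, the posterior after n observations with total T = Σxᵢ is Gamma(α+n, β+T).
Posterior: Gamma(8.3+6, 9.0+5.9) = Gamma(14.3, 14.9).
Var = α/β² = 0.064412.

0.064412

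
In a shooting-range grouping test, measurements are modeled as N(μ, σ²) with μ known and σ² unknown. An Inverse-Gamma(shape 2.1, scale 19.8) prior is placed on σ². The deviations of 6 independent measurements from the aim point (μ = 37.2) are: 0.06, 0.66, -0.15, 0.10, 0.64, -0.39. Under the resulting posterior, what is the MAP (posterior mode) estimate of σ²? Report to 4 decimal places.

3.3306

With known mean μ and an Inverse-Gamma(α, β) prior on σ², the Normal likelihood is conjugate: posterior is Inv-Gamma(α + n/2, β + Σ(xᵢ−μ)²/2).
Σ(xᵢ−μ)² = (0.06)² + (0.66)² + (-0.15)² + (0.10)² + (0.64)² + (-0.39)² = 1.0334.
Posterior: Inv-Gamma(2.1 + 6/2, 19.8 + 1.0334/2) = Inv-Gamma(5.10, 20.31670).
Mode = β/(α+1) = 20.31670/6.10 = 3.3306.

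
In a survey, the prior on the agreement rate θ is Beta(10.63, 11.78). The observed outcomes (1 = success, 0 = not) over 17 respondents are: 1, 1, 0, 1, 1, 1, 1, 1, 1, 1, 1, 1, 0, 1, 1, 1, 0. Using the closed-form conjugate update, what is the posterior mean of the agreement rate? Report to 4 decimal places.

0.6250

The Beta prior is conjugate to a Binomial/Bernoulli likelihood; the update adds successes to α and failures to β.
Posterior: Beta(α+k, β+n−k) = Beta(10.63+14, 11.78+3) = Beta(24.63, 14.78).
Posterior mean = α/(α+β) = 24.63/39.41 = 0.6250.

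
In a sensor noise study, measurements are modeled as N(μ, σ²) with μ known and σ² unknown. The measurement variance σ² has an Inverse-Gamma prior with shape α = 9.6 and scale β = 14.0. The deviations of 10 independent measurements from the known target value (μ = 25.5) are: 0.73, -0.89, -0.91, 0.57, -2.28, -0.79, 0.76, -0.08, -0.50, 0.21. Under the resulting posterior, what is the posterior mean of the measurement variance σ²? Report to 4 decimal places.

With known mean μ and an Inverse-Gamma(α, β) prior on σ², the Normal likelihood is conjugate: posterior is Inv-Gamma(α + n/2, β + Σ(xᵢ−μ)²/2).
Σ(xᵢ−μ)² = (0.73)² + (-0.89)² + (-0.91)² + (0.57)² + (-2.28)² + (-0.79)² + (0.76)² + (-0.08)² + (-0.50)² + (0.21)² = 9.1786.
Posterior: Inv-Gamma(9.6 + 10/2, 14.0 + 9.1786/2) = Inv-Gamma(14.60, 18.58930).
E[σ²|data] = β/(α−1) = 18.58930/13.60 = 1.3669.

1.3669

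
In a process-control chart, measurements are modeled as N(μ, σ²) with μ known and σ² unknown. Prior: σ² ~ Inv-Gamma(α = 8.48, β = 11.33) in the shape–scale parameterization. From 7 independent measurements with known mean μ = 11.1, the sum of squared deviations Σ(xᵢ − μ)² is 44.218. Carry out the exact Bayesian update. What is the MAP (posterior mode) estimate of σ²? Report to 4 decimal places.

With known mean μ and an Inverse-Gamma(α, β) prior on σ², the Normal likelihood is conjugate: posterior is Inv-Gamma(α + n/2, β + Σ(xᵢ−μ)²/2).
Posterior: Inv-Gamma(8.48 + 7/2, 11.33 + 44.218/2) = Inv-Gamma(11.98, 33.4390).
Mode = β/(α+1) = 33.4390/12.98 = 2.5762.

2.5762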